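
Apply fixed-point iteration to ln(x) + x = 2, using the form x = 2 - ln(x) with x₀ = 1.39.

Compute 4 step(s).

Equation: ln(x) + x = 2
Fixed-point form: x = 2 - ln(x)
x₀ = 1.39

x_1 = g(1.390000) = 1.670696
x_2 = g(1.670696) = 1.486760
x_3 = g(1.486760) = 1.603401
x_4 = g(1.603401) = 1.527873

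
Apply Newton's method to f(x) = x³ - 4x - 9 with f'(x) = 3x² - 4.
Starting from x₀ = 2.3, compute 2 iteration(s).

f(x) = x³ - 4x - 9
f'(x) = 3x² - 4
x₀ = 2.3

Newton-Raphson formula: x_{n+1} = x_n - f(x_n)/f'(x_n)

Iteration 1:
  f(2.300000) = -6.033000
  f'(2.300000) = 11.870000
  x_1 = 2.300000 - (-6.033000)/11.870000 = 2.808256
Iteration 2:
  f(2.808256) = 1.913732
  f'(2.808256) = 19.658907
  x_2 = 2.808256 - 1.913732/19.658907 = 2.710909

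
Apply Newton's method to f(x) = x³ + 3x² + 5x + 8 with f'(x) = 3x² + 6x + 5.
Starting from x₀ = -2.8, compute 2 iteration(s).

f(x) = x³ + 3x² + 5x + 8
f'(x) = 3x² + 6x + 5
x₀ = -2.8

Newton-Raphson formula: x_{n+1} = x_n - f(x_n)/f'(x_n)

Iteration 1:
  f(-2.800000) = -4.432000
  f'(-2.800000) = 11.720000
  x_1 = -2.800000 - (-4.432000)/11.720000 = -2.421843
Iteration 2:
  f(-2.421843) = -0.718137
  f'(-2.421843) = 8.064913
  x_2 = -2.421843 - (-0.718137)/8.064913 = -2.332798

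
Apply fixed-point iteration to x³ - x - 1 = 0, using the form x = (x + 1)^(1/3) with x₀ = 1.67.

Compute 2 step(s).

Equation: x³ - x - 1 = 0
Fixed-point form: x = (x + 1)^(1/3)
x₀ = 1.67

x_1 = g(1.670000) = 1.387300
x_2 = g(1.387300) = 1.336500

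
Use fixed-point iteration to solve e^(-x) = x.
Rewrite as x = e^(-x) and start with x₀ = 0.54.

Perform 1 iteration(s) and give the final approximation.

Equation: e^(-x) = x
Fixed-point form: x = e^(-x)
x₀ = 0.54

x_1 = g(0.540000) = 0.582748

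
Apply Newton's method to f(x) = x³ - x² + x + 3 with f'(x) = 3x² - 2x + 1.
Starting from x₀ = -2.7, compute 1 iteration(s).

f(x) = x³ - x² + x + 3
f'(x) = 3x² - 2x + 1
x₀ = -2.7

Newton-Raphson formula: x_{n+1} = x_n - f(x_n)/f'(x_n)

Iteration 1:
  f(-2.700000) = -26.673000
  f'(-2.700000) = 28.270000
  x_1 = -2.700000 - (-26.673000)/28.270000 = -1.756491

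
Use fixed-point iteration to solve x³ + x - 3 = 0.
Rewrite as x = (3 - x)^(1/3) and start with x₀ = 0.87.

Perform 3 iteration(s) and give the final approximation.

Equation: x³ + x - 3 = 0
Fixed-point form: x = (3 - x)^(1/3)
x₀ = 0.87

x_1 = g(0.870000) = 1.286648
x_2 = g(1.286648) = 1.196600
x_3 = g(1.196600) = 1.217206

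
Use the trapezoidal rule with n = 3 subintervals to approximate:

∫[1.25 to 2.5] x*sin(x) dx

f(x) = x*sin(x)
a = 1.25, b = 2.5, n = 3
h = (b - a)/n = 0.416667

Trapezoidal rule: (h/2)[f(x₀) + 2f(x₁) + 2f(x₂) + ... + f(xₙ)]

x_0 = 1.2500, f(x_0) = 1.186231, coefficient = 1
x_1 = 1.6667, f(x_1) = 1.659013, coefficient = 2
x_2 = 2.0833, f(x_2) = 1.815632, coefficient = 2
x_3 = 2.5000, f(x_3) = 1.496180, coefficient = 1

I ≈ (0.416667/2) × 9.631701 = 2.006604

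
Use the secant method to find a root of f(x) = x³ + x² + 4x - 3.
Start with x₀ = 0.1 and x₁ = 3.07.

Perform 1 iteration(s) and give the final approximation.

f(x) = x³ + x² + 4x - 3
x₀ = 0.1, x₁ = 3.07

Secant formula: x_{n+1} = x_n - f(x_n)(x_n - x_{n-1})/(f(x_n) - f(x_{n-1}))

Iteration 1:
  f(0.100000) = -2.589000
  f(3.070000) = 47.639343
  x_2 = 3.070000 - 47.639343×(3.070000 - 0.100000)/(47.639343 - (-2.589000))
       = 0.253087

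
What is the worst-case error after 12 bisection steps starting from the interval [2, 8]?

Bisection error bound: |error| ≤ (b-a)/2^n
|error| ≤ (8 - 2)/2^12 = 6/2^12
|error| ≤ 0.0014648438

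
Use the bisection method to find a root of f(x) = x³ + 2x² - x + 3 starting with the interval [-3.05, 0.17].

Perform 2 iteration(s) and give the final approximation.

f(x) = x³ + 2x² - x + 3
Initial interval: [-3.05, 0.17]

Iteration 1:
  c_1 = (-3.050000 + 0.170000)/2 = -1.440000
  f(c_1) = f(-1.440000) = 5.601216
  f(a) × f(c) < 0, new interval: [-3.050000, -1.440000]
Iteration 2:
  c_2 = (-3.050000 + (-1.440000))/2 = -2.245000
  f(c_2) = f(-2.245000) = 4.010194
  f(a) × f(c) < 0, new interval: [-3.050000, -2.245000]

After 2 iteration(s), the approximation is c_2 = -2.245000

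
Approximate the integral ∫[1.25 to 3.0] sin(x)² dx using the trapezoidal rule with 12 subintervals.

f(x) = sin(x)²
a = 1.25, b = 3.0, n = 12
h = (b - a)/n = 0.145833

Trapezoidal rule: (h/2)[f(x₀) + 2f(x₁) + 2f(x₂) + ... + f(xₙ)]

x_0 = 1.2500, f(x_0) = 0.900572, coefficient = 1
x_1 = 1.3958, f(x_1) = 0.969699, coefficient = 2
x_2 = 1.5417, f(x_2) = 0.999152, coefficient = 2
x_3 = 1.6875, f(x_3) = 0.986442, coefficient = 2
x_4 = 1.8333, f(x_4) = 0.932643, coefficient = 2
x_5 = 1.9792, f(x_5) = 0.842300, coefficient = 2
x_6 = 2.1250, f(x_6) = 0.723044, coefficient = 2
x_7 = 2.2708, f(x_7) = 0.584947, coefficient = 2
x_8 = 2.4167, f(x_8) = 0.439675, coefficient = 2
x_9 = 2.5625, f(x_9) = 0.299499, coefficient = 2
x_10 = 2.7083, f(x_10) = 0.176258, coefficient = 2
x_11 = 2.8542, f(x_11) = 0.080364, coefficient = 2
x_12 = 3.0000, f(x_12) = 0.019915, coefficient = 1

I ≈ (0.145833/2) × 14.988533 = 1.092914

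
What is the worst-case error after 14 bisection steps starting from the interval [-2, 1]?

Bisection error bound: |error| ≤ (b-a)/2^n
|error| ≤ (1 - (-2))/2^14 = 3/2^14
|error| ≤ 0.0001831055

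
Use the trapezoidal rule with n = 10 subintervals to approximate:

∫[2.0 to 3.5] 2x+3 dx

f(x) = 2x+3
a = 2.0, b = 3.5, n = 10
h = (b - a)/n = 0.150000

Trapezoidal rule: (h/2)[f(x₀) + 2f(x₁) + 2f(x₂) + ... + f(xₙ)]

x_0 = 2.0000, f(x_0) = 7.000000, coefficient = 1
x_1 = 2.1500, f(x_1) = 7.300000, coefficient = 2
x_2 = 2.3000, f(x_2) = 7.600000, coefficient = 2
x_3 = 2.4500, f(x_3) = 7.900000, coefficient = 2
x_4 = 2.6000, f(x_4) = 8.200000, coefficient = 2
x_5 = 2.7500, f(x_5) = 8.500000, coefficient = 2
x_6 = 2.9000, f(x_6) = 8.800000, coefficient = 2
x_7 = 3.0500, f(x_7) = 9.100000, coefficient = 2
x_8 = 3.2000, f(x_8) = 9.400000, coefficient = 2
x_9 = 3.3500, f(x_9) = 9.700000, coefficient = 2
x_10 = 3.5000, f(x_10) = 10.000000, coefficient = 1

I ≈ (0.150000/2) × 170.000000 = 12.750000
Exact value: 12.750000
Error: 0.000000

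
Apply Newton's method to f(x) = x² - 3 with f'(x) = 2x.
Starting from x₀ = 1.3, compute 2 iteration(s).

f(x) = x² - 3
f'(x) = 2x
x₀ = 1.3

Newton-Raphson formula: x_{n+1} = x_n - f(x_n)/f'(x_n)

Iteration 1:
  f(1.300000) = -1.310000
  f'(1.300000) = 2.600000
  x_1 = 1.300000 - (-1.310000)/2.600000 = 1.803846
Iteration 2:
  f(1.803846) = 0.253861
  f'(1.803846) = 3.607692
  x_2 = 1.803846 - 0.253861/3.607692 = 1.733480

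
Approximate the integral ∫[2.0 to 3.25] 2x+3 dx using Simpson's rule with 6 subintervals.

f(x) = 2x+3
a = 2.0, b = 3.25, n = 6
h = (b - a)/n = 0.208333

Simpson's rule: (h/3)[f(x₀) + 4f(x₁) + 2f(x₂) + ... + f(xₙ)]

x_0 = 2.0000, f(x_0) = 7.000000, coefficient = 1
x_1 = 2.2083, f(x_1) = 7.416667, coefficient = 4
x_2 = 2.4167, f(x_2) = 7.833333, coefficient = 2
x_3 = 2.6250, f(x_3) = 8.250000, coefficient = 4
x_4 = 2.8333, f(x_4) = 8.666667, coefficient = 2
x_5 = 3.0417, f(x_5) = 9.083333, coefficient = 4
x_6 = 3.2500, f(x_6) = 9.500000, coefficient = 1

I ≈ (0.208333/3) × 148.500000 = 10.312500
Exact value: 10.312500
Error: 0.000000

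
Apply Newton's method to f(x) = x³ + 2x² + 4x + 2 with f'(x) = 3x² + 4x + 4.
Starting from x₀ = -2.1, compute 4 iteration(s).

f(x) = x³ + 2x² + 4x + 2
f'(x) = 3x² + 4x + 4
x₀ = -2.1

Newton-Raphson formula: x_{n+1} = x_n - f(x_n)/f'(x_n)

Iteration 1:
  f(-2.100000) = -6.841000
  f'(-2.100000) = 8.830000
  x_1 = -2.100000 - (-6.841000)/8.830000 = -1.325255
Iteration 2:
  f(-1.325255) = -2.115964
  f'(-1.325255) = 3.967882
  x_2 = -1.325255 - (-2.115964)/3.967882 = -0.791982
Iteration 3:
  f(-0.791982) = -0.410216
  f'(-0.791982) = 2.713778
  x_3 = -0.791982 - (-0.410216)/2.713778 = -0.640821
Iteration 4:
  f(-0.640821) = -0.005136
  f'(-0.640821) = 2.668671
  x_4 = -0.640821 - (-0.005136)/2.668671 = -0.638897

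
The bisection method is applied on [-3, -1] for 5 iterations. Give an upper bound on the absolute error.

Bisection error bound: |error| ≤ (b-a)/2^n
|error| ≤ (-1 - (-3))/2^5 = 2/2^5
|error| ≤ 0.0625000000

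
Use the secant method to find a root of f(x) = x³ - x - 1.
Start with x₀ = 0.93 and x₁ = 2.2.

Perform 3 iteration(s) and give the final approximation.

f(x) = x³ - x - 1
x₀ = 0.93, x₁ = 2.2

Secant formula: x_{n+1} = x_n - f(x_n)(x_n - x_{n-1})/(f(x_n) - f(x_{n-1}))

Iteration 1:
  f(0.930000) = -1.125643
  f(2.200000) = 7.448000
  x_2 = 2.200000 - 7.448000×(2.200000 - 0.930000)/(7.448000 - (-1.125643))
       = 1.096740
Iteration 2:
  f(2.200000) = 7.448000
  f(1.096740) = -0.777540
  x_3 = 1.096740 - (-0.777540)×(1.096740 - 2.200000)/(-0.777540 - 7.448000)
       = 1.201028
Iteration 3:
  f(1.096740) = -0.777540
  f(1.201028) = -0.468583
  x_4 = 1.201028 - (-0.468583)×(1.201028 - 1.096740)/(-0.468583 - (-0.777540))
       = 1.359198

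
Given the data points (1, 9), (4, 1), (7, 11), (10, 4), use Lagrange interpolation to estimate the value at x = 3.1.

Lagrange interpolation formula:
P(x) = Σ yᵢ × Lᵢ(x)
where Lᵢ(x) = Π_{j≠i} (x - xⱼ)/(xᵢ - xⱼ)

L_0(3.1) = (3.1 - 4)/(1 - 4) × (3.1 - 7)/(1 - 7) × (3.1 - 10)/(1 - 10) = 0.149500
L_1(3.1) = (3.1 - 1)/(4 - 1) × (3.1 - 7)/(4 - 7) × (3.1 - 10)/(4 - 10) = 1.046500
L_2(3.1) = (3.1 - 1)/(7 - 1) × (3.1 - 4)/(7 - 4) × (3.1 - 10)/(7 - 10) = -0.241500
L_3(3.1) = (3.1 - 1)/(10 - 1) × (3.1 - 4)/(10 - 4) × (3.1 - 7)/(10 - 7) = 0.045500

P(3.1) = 9×L_0(3.1) + 1×L_1(3.1) + 11×L_2(3.1) + 4×L_3(3.1)
P(3.1) = -0.082500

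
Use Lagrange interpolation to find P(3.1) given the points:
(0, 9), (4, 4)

Lagrange interpolation formula:
P(x) = Σ yᵢ × Lᵢ(x)
where Lᵢ(x) = Π_{j≠i} (x - xⱼ)/(xᵢ - xⱼ)

L_0(3.1) = (3.1 - 4)/(0 - 4) = 0.225000
L_1(3.1) = (3.1 - 0)/(4 - 0) = 0.775000

P(3.1) = 9×L_0(3.1) + 4×L_1(3.1)
P(3.1) = 5.125000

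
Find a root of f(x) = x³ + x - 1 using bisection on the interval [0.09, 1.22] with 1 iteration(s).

f(x) = x³ + x - 1
Initial interval: [0.09, 1.22]

Iteration 1:
  c_1 = (0.090000 + 1.220000)/2 = 0.655000
  f(c_1) = f(0.655000) = -0.063989
  f(a) × f(c) ≥ 0, new interval: [0.655000, 1.220000]

After 1 iteration(s), the approximation is c_1 = 0.655000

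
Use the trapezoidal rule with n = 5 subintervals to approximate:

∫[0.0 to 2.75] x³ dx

f(x) = x³
a = 0.0, b = 2.75, n = 5
h = (b - a)/n = 0.550000

Trapezoidal rule: (h/2)[f(x₀) + 2f(x₁) + 2f(x₂) + ... + f(xₙ)]

x_0 = 0.0000, f(x_0) = 0.000000, coefficient = 1
x_1 = 0.5500, f(x_1) = 0.166375, coefficient = 2
x_2 = 1.1000, f(x_2) = 1.331000, coefficient = 2
x_3 = 1.6500, f(x_3) = 4.492125, coefficient = 2
x_4 = 2.2000, f(x_4) = 10.648000, coefficient = 2
x_5 = 2.7500, f(x_5) = 20.796875, coefficient = 1

I ≈ (0.550000/2) × 54.071875 = 14.869766
Exact value: 14.297852
Error: 0.571914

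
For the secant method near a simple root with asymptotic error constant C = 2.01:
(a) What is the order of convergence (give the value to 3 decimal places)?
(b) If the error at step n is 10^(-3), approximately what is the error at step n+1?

(a) Secant method has superlinear convergence with order φ = (1+√5)/2 ≈ 1.618.
    This means |e_{n+1}| ≈ C|e_n|^1.618.

(b) With |e_n| = 10^(-3) and C = 2.01:
    |e_{n+1}| ≈ 2.01 × (10^(-3))^1.618 = 2.01 × 10^(-4.85)

(a) ≈ 1.618 (golden ratio); (b) |e_{n+1}| ≈ 2.813e-05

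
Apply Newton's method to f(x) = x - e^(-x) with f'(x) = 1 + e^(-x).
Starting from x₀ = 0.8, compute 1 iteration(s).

f(x) = x - e^(-x)
f'(x) = 1 + e^(-x)
x₀ = 0.8

Newton-Raphson formula: x_{n+1} = x_n - f(x_n)/f'(x_n)

Iteration 1:
  f(0.800000) = 0.350671
  f'(0.800000) = 1.449329
  x_1 = 0.800000 - 0.350671/1.449329 = 0.558046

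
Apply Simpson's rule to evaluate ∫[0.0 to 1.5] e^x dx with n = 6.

f(x) = e^x
a = 0.0, b = 1.5, n = 6
h = (b - a)/n = 0.250000

Simpson's rule: (h/3)[f(x₀) + 4f(x₁) + 2f(x₂) + ... + f(xₙ)]

x_0 = 0.0000, f(x_0) = 1.000000, coefficient = 1
x_1 = 0.2500, f(x_1) = 1.284025, coefficient = 4
x_2 = 0.5000, f(x_2) = 1.648721, coefficient = 2
x_3 = 0.7500, f(x_3) = 2.117000, coefficient = 4
x_4 = 1.0000, f(x_4) = 2.718282, coefficient = 2
x_5 = 1.2500, f(x_5) = 3.490343, coefficient = 4
x_6 = 1.5000, f(x_6) = 4.481689, coefficient = 1

I ≈ (0.250000/3) × 41.781169 = 3.481764
Exact value: 3.481689
Error: 0.000075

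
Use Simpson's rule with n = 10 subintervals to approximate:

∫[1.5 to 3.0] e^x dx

f(x) = e^x
a = 1.5, b = 3.0, n = 10
h = (b - a)/n = 0.150000

Simpson's rule: (h/3)[f(x₀) + 4f(x₁) + 2f(x₂) + ... + f(xₙ)]

x_0 = 1.5000, f(x_0) = 4.481689, coefficient = 1
x_1 = 1.6500, f(x_1) = 5.206980, coefficient = 4
x_2 = 1.8000, f(x_2) = 6.049647, coefficient = 2
x_3 = 1.9500, f(x_3) = 7.028688, coefficient = 4
x_4 = 2.1000, f(x_4) = 8.166170, coefficient = 2
x_5 = 2.2500, f(x_5) = 9.487736, coefficient = 4
x_6 = 2.4000, f(x_6) = 11.023176, coefficient = 2
x_7 = 2.5500, f(x_7) = 12.807104, coefficient = 4
x_8 = 2.7000, f(x_8) = 14.879732, coefficient = 2
x_9 = 2.8500, f(x_9) = 17.287782, coefficient = 4
x_10 = 3.0000, f(x_10) = 20.085537, coefficient = 1

I ≈ (0.150000/3) × 312.077832 = 15.603892
Exact value: 15.603848
Error: 0.000044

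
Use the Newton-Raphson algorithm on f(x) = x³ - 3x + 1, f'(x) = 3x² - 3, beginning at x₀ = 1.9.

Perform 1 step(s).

f(x) = x³ - 3x + 1
f'(x) = 3x² - 3
x₀ = 1.9

Newton-Raphson formula: x_{n+1} = x_n - f(x_n)/f'(x_n)

Iteration 1:
  f(1.900000) = 2.159000
  f'(1.900000) = 7.830000
  x_1 = 1.900000 - 2.159000/7.830000 = 1.624266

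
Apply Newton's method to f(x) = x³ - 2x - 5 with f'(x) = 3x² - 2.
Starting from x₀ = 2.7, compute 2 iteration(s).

f(x) = x³ - 2x - 5
f'(x) = 3x² - 2
x₀ = 2.7

Newton-Raphson formula: x_{n+1} = x_n - f(x_n)/f'(x_n)

Iteration 1:
  f(2.700000) = 9.283000
  f'(2.700000) = 19.870000
  x_1 = 2.700000 - 9.283000/19.870000 = 2.232813
Iteration 2:
  f(2.232813) = 1.665964
  f'(2.232813) = 12.956366
  x_2 = 2.232813 - 1.665964/12.956366 = 2.104231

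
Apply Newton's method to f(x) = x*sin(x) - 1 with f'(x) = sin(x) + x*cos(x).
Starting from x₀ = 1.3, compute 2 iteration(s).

f(x) = x*sin(x) - 1
f'(x) = sin(x) + x*cos(x)
x₀ = 1.3

Newton-Raphson formula: x_{n+1} = x_n - f(x_n)/f'(x_n)

Iteration 1:
  f(1.300000) = 0.252626
  f'(1.300000) = 1.311307
  x_1 = 1.300000 - 0.252626/1.311307 = 1.107348
Iteration 2:
  f(1.107348) = -0.009459
  f'(1.107348) = 1.389540
  x_2 = 1.107348 - (-0.009459)/1.389540 = 1.114155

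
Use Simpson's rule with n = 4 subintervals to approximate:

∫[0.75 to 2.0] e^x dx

f(x) = e^x
a = 0.75, b = 2.0, n = 4
h = (b - a)/n = 0.312500

Simpson's rule: (h/3)[f(x₀) + 4f(x₁) + 2f(x₂) + ... + f(xₙ)]

x_0 = 0.7500, f(x_0) = 2.117000, coefficient = 1
x_1 = 1.0625, f(x_1) = 2.893596, coefficient = 4
x_2 = 1.3750, f(x_2) = 3.955077, coefficient = 2
x_3 = 1.6875, f(x_3) = 5.405949, coefficient = 4
x_4 = 2.0000, f(x_4) = 7.389056, coefficient = 1

I ≈ (0.312500/3) × 50.614389 = 5.272332
Exact value: 5.272056
Error: 0.000276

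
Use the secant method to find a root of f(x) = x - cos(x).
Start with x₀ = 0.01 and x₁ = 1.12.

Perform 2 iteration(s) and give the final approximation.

f(x) = x - cos(x)
x₀ = 0.01, x₁ = 1.12

Secant formula: x_{n+1} = x_n - f(x_n)(x_n - x_{n-1})/(f(x_n) - f(x_{n-1}))

Iteration 1:
  f(0.010000) = -0.989950
  f(1.120000) = 0.684318
  x_2 = 1.120000 - 0.684318×(1.120000 - 0.010000)/(0.684318 - (-0.989950))
       = 0.666314
Iteration 2:
  f(1.120000) = 0.684318
  f(0.666314) = -0.119792
  x_3 = 0.666314 - (-0.119792)×(0.666314 - 1.120000)/(-0.119792 - 0.684318)
       = 0.733901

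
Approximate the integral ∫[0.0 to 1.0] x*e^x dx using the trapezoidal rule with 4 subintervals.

f(x) = x*e^x
a = 0.0, b = 1.0, n = 4
h = (b - a)/n = 0.250000

Trapezoidal rule: (h/2)[f(x₀) + 2f(x₁) + 2f(x₂) + ... + f(xₙ)]

x_0 = 0.0000, f(x_0) = 0.000000, coefficient = 1
x_1 = 0.2500, f(x_1) = 0.321006, coefficient = 2
x_2 = 0.5000, f(x_2) = 0.824361, coefficient = 2
x_3 = 0.7500, f(x_3) = 1.587750, coefficient = 2
x_4 = 1.0000, f(x_4) = 2.718282, coefficient = 1

I ≈ (0.250000/2) × 8.184516 = 1.023064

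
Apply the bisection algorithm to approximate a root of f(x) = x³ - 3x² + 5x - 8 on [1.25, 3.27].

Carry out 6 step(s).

f(x) = x³ - 3x² + 5x - 8
Initial interval: [1.25, 3.27]

Iteration 1:
  c_1 = (1.250000 + 3.270000)/2 = 2.260000
  f(c_1) = f(2.260000) = -0.479624
  f(a) × f(c) ≥ 0, new interval: [2.260000, 3.270000]
Iteration 2:
  c_2 = (2.260000 + 3.270000)/2 = 2.765000
  f(c_2) = f(2.765000) = 4.028372
  f(a) × f(c) < 0, new interval: [2.260000, 2.765000]
Iteration 3:
  c_3 = (2.260000 + 2.765000)/2 = 2.512500
  f(c_3) = f(2.512500) = 1.485080
  f(a) × f(c) < 0, new interval: [2.260000, 2.512500]
Iteration 4:
  c_4 = (2.260000 + 2.512500)/2 = 2.386250
  f(c_4) = f(2.386250) = 0.436441
  f(a) × f(c) < 0, new interval: [2.260000, 2.386250]
Iteration 5:
  c_5 = (2.260000 + 2.386250)/2 = 2.323125
  f(c_5) = f(2.323125) = -0.037408
  f(a) × f(c) ≥ 0, new interval: [2.323125, 2.386250]
Iteration 6:
  c_6 = (2.323125 + 2.386250)/2 = 2.354687
  f(c_6) = f(2.354687) = 0.195468
  f(a) × f(c) < 0, new interval: [2.323125, 2.354687]

After 6 iteration(s), the approximation is c_6 = 2.354687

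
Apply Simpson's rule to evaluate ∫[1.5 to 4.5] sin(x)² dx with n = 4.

f(x) = sin(x)²
a = 1.5, b = 4.5, n = 4
h = (b - a)/n = 0.750000

Simpson's rule: (h/3)[f(x₀) + 4f(x₁) + 2f(x₂) + ... + f(xₙ)]

x_0 = 1.5000, f(x_0) = 0.994996, coefficient = 1
x_1 = 2.2500, f(x_1) = 0.605398, coefficient = 4
x_2 = 3.0000, f(x_2) = 0.019915, coefficient = 2
x_3 = 3.7500, f(x_3) = 0.326682, coefficient = 4
x_4 = 4.5000, f(x_4) = 0.955565, coefficient = 1

I ≈ (0.750000/3) × 5.718712 = 1.429678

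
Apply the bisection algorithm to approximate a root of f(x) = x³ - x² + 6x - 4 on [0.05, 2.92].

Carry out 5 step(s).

f(x) = x³ - x² + 6x - 4
Initial interval: [0.05, 2.92]

Iteration 1:
  c_1 = (0.050000 + 2.920000)/2 = 1.485000
  f(c_1) = f(1.485000) = 5.979534
  f(a) × f(c) < 0, new interval: [0.050000, 1.485000]
Iteration 2:
  c_2 = (0.050000 + 1.485000)/2 = 0.767500
  f(c_2) = f(0.767500) = 0.468044
  f(a) × f(c) < 0, new interval: [0.050000, 0.767500]
Iteration 3:
  c_3 = (0.050000 + 0.767500)/2 = 0.408750
  f(c_3) = f(0.408750) = -1.646284
  f(a) × f(c) ≥ 0, new interval: [0.408750, 0.767500]
Iteration 4:
  c_4 = (0.408750 + 0.767500)/2 = 0.588125
  f(c_4) = f(0.588125) = -0.613714
  f(a) × f(c) ≥ 0, new interval: [0.588125, 0.767500]
Iteration 5:
  c_5 = (0.588125 + 0.767500)/2 = 0.677812
  f(c_5) = f(0.677812) = -0.081148
  f(a) × f(c) ≥ 0, new interval: [0.677812, 0.767500]

After 5 iteration(s), the approximation is c_5 = 0.677812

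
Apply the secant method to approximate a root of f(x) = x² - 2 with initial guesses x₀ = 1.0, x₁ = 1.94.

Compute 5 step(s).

f(x) = x² - 2
x₀ = 1.0, x₁ = 1.94

Secant formula: x_{n+1} = x_n - f(x_n)(x_n - x_{n-1})/(f(x_n) - f(x_{n-1}))

Iteration 1:
  f(1.000000) = -1.000000
  f(1.940000) = 1.763600
  x_2 = 1.940000 - 1.763600×(1.940000 - 1.000000)/(1.763600 - (-1.000000))
       = 1.340136
Iteration 2:
  f(1.940000) = 1.763600
  f(1.340136) = -0.204035
  x_3 = 1.340136 - (-0.204035)×(1.340136 - 1.940000)/(-0.204035 - 1.763600)
       = 1.402339
Iteration 3:
  f(1.340136) = -0.204035
  f(1.402339) = -0.033444
  x_4 = 1.402339 - (-0.033444)×(1.402339 - 1.340136)/(-0.033444 - (-0.204035))
       = 1.414534
Iteration 4:
  f(1.402339) = -0.033444
  f(1.414534) = 0.000907
  x_5 = 1.414534 - 0.000907×(1.414534 - 1.402339)/(0.000907 - (-0.033444))
       = 1.414212
Iteration 5:
  f(1.414534) = 0.000907
  f(1.414212) = -0.000004
  x_6 = 1.414212 - (-0.000004)×(1.414212 - 1.414534)/(-0.000004 - 0.000907)
       = 1.414214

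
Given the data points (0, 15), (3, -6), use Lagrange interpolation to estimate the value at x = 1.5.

Lagrange interpolation formula:
P(x) = Σ yᵢ × Lᵢ(x)
where Lᵢ(x) = Π_{j≠i} (x - xⱼ)/(xᵢ - xⱼ)

L_0(1.5) = (1.5 - 3)/(0 - 3) = 0.500000
L_1(1.5) = (1.5 - 0)/(3 - 0) = 0.500000

P(1.5) = 15×L_0(1.5) + (-6)×L_1(1.5)
P(1.5) = 4.500000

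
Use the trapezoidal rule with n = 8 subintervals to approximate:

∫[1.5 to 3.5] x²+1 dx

f(x) = x²+1
a = 1.5, b = 3.5, n = 8
h = (b - a)/n = 0.250000

Trapezoidal rule: (h/2)[f(x₀) + 2f(x₁) + 2f(x₂) + ... + f(xₙ)]

x_0 = 1.5000, f(x_0) = 3.250000, coefficient = 1
x_1 = 1.7500, f(x_1) = 4.062500, coefficient = 2
x_2 = 2.0000, f(x_2) = 5.000000, coefficient = 2
x_3 = 2.2500, f(x_3) = 6.062500, coefficient = 2
x_4 = 2.5000, f(x_4) = 7.250000, coefficient = 2
x_5 = 2.7500, f(x_5) = 8.562500, coefficient = 2
x_6 = 3.0000, f(x_6) = 10.000000, coefficient = 2
x_7 = 3.2500, f(x_7) = 11.562500, coefficient = 2
x_8 = 3.5000, f(x_8) = 13.250000, coefficient = 1

I ≈ (0.250000/2) × 121.500000 = 15.187500
Exact value: 15.166667
Error: 0.020833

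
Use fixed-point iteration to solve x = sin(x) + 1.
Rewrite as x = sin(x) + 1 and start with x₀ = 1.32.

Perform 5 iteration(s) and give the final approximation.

Equation: x = sin(x) + 1
Fixed-point form: x = sin(x) + 1
x₀ = 1.32

x_1 = g(1.320000) = 1.968715
x_2 = g(1.968715) = 1.921869
x_3 = g(1.921869) = 1.939004
x_4 = g(1.939004) = 1.932974
x_5 = g(1.932974) = 1.935127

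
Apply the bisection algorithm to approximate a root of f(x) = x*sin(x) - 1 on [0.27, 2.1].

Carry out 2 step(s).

f(x) = x*sin(x) - 1
Initial interval: [0.27, 2.1]

Iteration 1:
  c_1 = (0.270000 + 2.100000)/2 = 1.185000
  f(c_1) = f(1.185000) = 0.097901
  f(a) × f(c) < 0, new interval: [0.270000, 1.185000]
Iteration 2:
  c_2 = (0.270000 + 1.185000)/2 = 0.727500
  f(c_2) = f(0.727500) = -0.516209
  f(a) × f(c) ≥ 0, new interval: [0.727500, 1.185000]

After 2 iteration(s), the approximation is c_2 = 0.727500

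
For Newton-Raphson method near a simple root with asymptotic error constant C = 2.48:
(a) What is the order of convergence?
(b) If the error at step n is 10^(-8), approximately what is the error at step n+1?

(a) Newton-Raphson has quadratic (order 2) convergence near simple roots.
    This means |e_{n+1}| ≈ C|e_n|².

(b) With |e_n| = 10^(-8) and C = 2.48:
    |e_{n+1}| ≈ 2.48 × (10^(-8))² = 2.48 × 10^(-16)

(a) 2 (quadratic); (b) |e_{n+1}| ≈ 2.480e-16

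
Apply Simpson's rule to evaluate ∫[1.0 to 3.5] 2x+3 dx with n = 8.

f(x) = 2x+3
a = 1.0, b = 3.5, n = 8
h = (b - a)/n = 0.312500

Simpson's rule: (h/3)[f(x₀) + 4f(x₁) + 2f(x₂) + ... + f(xₙ)]

x_0 = 1.0000, f(x_0) = 5.000000, coefficient = 1
x_1 = 1.3125, f(x_1) = 5.625000, coefficient = 4
x_2 = 1.6250, f(x_2) = 6.250000, coefficient = 2
x_3 = 1.9375, f(x_3) = 6.875000, coefficient = 4
x_4 = 2.2500, f(x_4) = 7.500000, coefficient = 2
x_5 = 2.5625, f(x_5) = 8.125000, coefficient = 4
x_6 = 2.8750, f(x_6) = 8.750000, coefficient = 2
x_7 = 3.1875, f(x_7) = 9.375000, coefficient = 4
x_8 = 3.5000, f(x_8) = 10.000000, coefficient = 1

I ≈ (0.312500/3) × 180.000000 = 18.750000
Exact value: 18.750000
Error: 0.000000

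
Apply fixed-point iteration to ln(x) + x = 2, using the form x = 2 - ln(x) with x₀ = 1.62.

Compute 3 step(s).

Equation: ln(x) + x = 2
Fixed-point form: x = 2 - ln(x)
x₀ = 1.62

x_1 = g(1.620000) = 1.517574
x_2 = g(1.517574) = 1.582887
x_3 = g(1.582887) = 1.540750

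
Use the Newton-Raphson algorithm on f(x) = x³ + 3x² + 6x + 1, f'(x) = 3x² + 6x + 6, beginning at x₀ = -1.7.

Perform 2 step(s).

f(x) = x³ + 3x² + 6x + 1
f'(x) = 3x² + 6x + 6
x₀ = -1.7

Newton-Raphson formula: x_{n+1} = x_n - f(x_n)/f'(x_n)

Iteration 1:
  f(-1.700000) = -5.443000
  f'(-1.700000) = 4.470000
  x_1 = -1.700000 - (-5.443000)/4.470000 = -0.482327
Iteration 2:
  f(-0.482327) = -1.308251
  f'(-0.482327) = 3.803957
  x_2 = -0.482327 - (-1.308251)/3.803957 = -0.138408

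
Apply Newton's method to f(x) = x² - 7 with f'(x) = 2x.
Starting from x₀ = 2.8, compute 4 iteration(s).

f(x) = x² - 7
f'(x) = 2x
x₀ = 2.8

Newton-Raphson formula: x_{n+1} = x_n - f(x_n)/f'(x_n)

Iteration 1:
  f(2.800000) = 0.840000
  f'(2.800000) = 5.600000
  x_1 = 2.800000 - 0.840000/5.600000 = 2.650000
Iteration 2:
  f(2.650000) = 0.022500
  f'(2.650000) = 5.300000
  x_2 = 2.650000 - 0.022500/5.300000 = 2.645755
Iteration 3:
  f(2.645755) = 0.000018
  f'(2.645755) = 5.291509
  x_3 = 2.645755 - 0.000018/5.291509 = 2.645751
Iteration 4:
  f(2.645751) = 0.000000
  f'(2.645751) = 5.291503
  x_4 = 2.645751 - 0.000000/5.291503 = 2.645751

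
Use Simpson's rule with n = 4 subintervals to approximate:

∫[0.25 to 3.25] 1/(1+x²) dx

f(x) = 1/(1+x²)
a = 0.25, b = 3.25, n = 4
h = (b - a)/n = 0.750000

Simpson's rule: (h/3)[f(x₀) + 4f(x₁) + 2f(x₂) + ... + f(xₙ)]

x_0 = 0.2500, f(x_0) = 0.941176, coefficient = 1
x_1 = 1.0000, f(x_1) = 0.500000, coefficient = 4
x_2 = 1.7500, f(x_2) = 0.246154, coefficient = 2
x_3 = 2.5000, f(x_3) = 0.137931, coefficient = 4
x_4 = 3.2500, f(x_4) = 0.086486, coefficient = 1

I ≈ (0.750000/3) × 4.071695 = 1.017924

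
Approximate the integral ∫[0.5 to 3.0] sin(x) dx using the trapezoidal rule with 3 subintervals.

f(x) = sin(x)
a = 0.5, b = 3.0, n = 3
h = (b - a)/n = 0.833333

Trapezoidal rule: (h/2)[f(x₀) + 2f(x₁) + 2f(x₂) + ... + f(xₙ)]

x_0 = 0.5000, f(x_0) = 0.479426, coefficient = 1
x_1 = 1.3333, f(x_1) = 0.971938, coefficient = 2
x_2 = 2.1667, f(x_2) = 0.827660, coefficient = 2
x_3 = 3.0000, f(x_3) = 0.141120, coefficient = 1

I ≈ (0.833333/2) × 4.219742 = 1.758226
Exact value: 1.867575
Error: 0.109349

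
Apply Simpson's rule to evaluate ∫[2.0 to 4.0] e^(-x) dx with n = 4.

f(x) = e^(-x)
a = 2.0, b = 4.0, n = 4
h = (b - a)/n = 0.500000

Simpson's rule: (h/3)[f(x₀) + 4f(x₁) + 2f(x₂) + ... + f(xₙ)]

x_0 = 2.0000, f(x_0) = 0.135335, coefficient = 1
x_1 = 2.5000, f(x_1) = 0.082085, coefficient = 4
x_2 = 3.0000, f(x_2) = 0.049787, coefficient = 2
x_3 = 3.5000, f(x_3) = 0.030197, coefficient = 4
x_4 = 4.0000, f(x_4) = 0.018316, coefficient = 1

I ≈ (0.500000/3) × 0.702355 = 0.117059
Exact value: 0.117020
Error: 0.000039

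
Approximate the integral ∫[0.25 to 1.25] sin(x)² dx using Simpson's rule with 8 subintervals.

f(x) = sin(x)²
a = 0.25, b = 1.25, n = 8
h = (b - a)/n = 0.125000

Simpson's rule: (h/3)[f(x₀) + 4f(x₁) + 2f(x₂) + ... + f(xₙ)]

x_0 = 0.2500, f(x_0) = 0.061209, coefficient = 1
x_1 = 0.3750, f(x_1) = 0.134156, coefficient = 4
x_2 = 0.5000, f(x_2) = 0.229849, coefficient = 2
x_3 = 0.6250, f(x_3) = 0.342339, coefficient = 4
x_4 = 0.7500, f(x_4) = 0.464631, coefficient = 2
x_5 = 0.8750, f(x_5) = 0.589123, coefficient = 4
x_6 = 1.0000, f(x_6) = 0.708073, coefficient = 2
x_7 = 1.1250, f(x_7) = 0.814087, coefficient = 4
x_8 = 1.2500, f(x_8) = 0.900572, coefficient = 1

I ≈ (0.125000/3) × 11.285705 = 0.470238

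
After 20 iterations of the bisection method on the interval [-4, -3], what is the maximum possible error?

Bisection error bound: |error| ≤ (b-a)/2^n
|error| ≤ (-3 - (-4))/2^20 = 1/2^20
|error| ≤ 0.0000009537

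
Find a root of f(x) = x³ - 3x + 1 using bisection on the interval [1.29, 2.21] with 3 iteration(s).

f(x) = x³ - 3x + 1
Initial interval: [1.29, 2.21]

Iteration 1:
  c_1 = (1.290000 + 2.210000)/2 = 1.750000
  f(c_1) = f(1.750000) = 1.109375
  f(a) × f(c) < 0, new interval: [1.290000, 1.750000]
Iteration 2:
  c_2 = (1.290000 + 1.750000)/2 = 1.520000
  f(c_2) = f(1.520000) = -0.048192
  f(a) × f(c) ≥ 0, new interval: [1.520000, 1.750000]
Iteration 3:
  c_3 = (1.520000 + 1.750000)/2 = 1.635000
  f(c_3) = f(1.635000) = 0.465723
  f(a) × f(c) < 0, new interval: [1.520000, 1.635000]

After 3 iteration(s), the approximation is c_3 = 1.635000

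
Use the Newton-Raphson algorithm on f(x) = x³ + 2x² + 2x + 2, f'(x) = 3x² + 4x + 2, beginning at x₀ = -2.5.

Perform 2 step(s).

f(x) = x³ + 2x² + 2x + 2
f'(x) = 3x² + 4x + 2
x₀ = -2.5

Newton-Raphson formula: x_{n+1} = x_n - f(x_n)/f'(x_n)

Iteration 1:
  f(-2.500000) = -6.125000
  f'(-2.500000) = 10.750000
  x_1 = -2.500000 - (-6.125000)/10.750000 = -1.930233
Iteration 2:
  f(-1.930233) = -1.600526
  f'(-1.930233) = 5.456463
  x_2 = -1.930233 - (-1.600526)/5.456463 = -1.636906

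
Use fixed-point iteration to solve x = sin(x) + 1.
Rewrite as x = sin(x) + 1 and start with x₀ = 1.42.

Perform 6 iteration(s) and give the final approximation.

Equation: x = sin(x) + 1
Fixed-point form: x = sin(x) + 1
x₀ = 1.42

x_1 = g(1.420000) = 1.988652
x_2 = g(1.988652) = 1.913961
x_3 = g(1.913961) = 1.941694
x_4 = g(1.941694) = 1.932002
x_5 = g(1.932002) = 1.935471
x_6 = g(1.935471) = 1.934240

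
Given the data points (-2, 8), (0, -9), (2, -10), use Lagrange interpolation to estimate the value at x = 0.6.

Lagrange interpolation formula:
P(x) = Σ yᵢ × Lᵢ(x)
where Lᵢ(x) = Π_{j≠i} (x - xⱼ)/(xᵢ - xⱼ)

L_0(0.6) = (0.6 - 0)/(-2 - 0) × (0.6 - 2)/(-2 - 2) = -0.105000
L_1(0.6) = (0.6 - (-2))/(0 - (-2)) × (0.6 - 2)/(0 - 2) = 0.910000
L_2(0.6) = (0.6 - (-2))/(2 - (-2)) × (0.6 - 0)/(2 - 0) = 0.195000

P(0.6) = 8×L_0(0.6) + (-9)×L_1(0.6) + (-10)×L_2(0.6)
P(0.6) = -10.980000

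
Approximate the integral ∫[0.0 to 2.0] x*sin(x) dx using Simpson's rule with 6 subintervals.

f(x) = x*sin(x)
a = 0.0, b = 2.0, n = 6
h = (b - a)/n = 0.333333

Simpson's rule: (h/3)[f(x₀) + 4f(x₁) + 2f(x₂) + ... + f(xₙ)]

x_0 = 0.0000, f(x_0) = 0.000000, coefficient = 1
x_1 = 0.3333, f(x_1) = 0.109065, coefficient = 4
x_2 = 0.6667, f(x_2) = 0.412247, coefficient = 2
x_3 = 1.0000, f(x_3) = 0.841471, coefficient = 4
x_4 = 1.3333, f(x_4) = 1.295917, coefficient = 2
x_5 = 1.6667, f(x_5) = 1.659013, coefficient = 4
x_6 = 2.0000, f(x_6) = 1.818595, coefficient = 1

I ≈ (0.333333/3) × 15.673119 = 1.741458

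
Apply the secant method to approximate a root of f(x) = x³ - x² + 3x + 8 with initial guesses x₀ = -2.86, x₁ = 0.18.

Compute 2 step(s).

f(x) = x³ - x² + 3x + 8
x₀ = -2.86, x₁ = 0.18

Secant formula: x_{n+1} = x_n - f(x_n)(x_n - x_{n-1})/(f(x_n) - f(x_{n-1}))

Iteration 1:
  f(-2.860000) = -32.153256
  f(0.180000) = 8.513432
  x_2 = 0.180000 - 8.513432×(0.180000 - (-2.860000))/(8.513432 - (-32.153256))
       = -0.456414
Iteration 2:
  f(0.180000) = 8.513432
  f(-0.456414) = 6.327369
  x_3 = -0.456414 - 6.327369×(-0.456414 - 0.180000)/(6.327369 - 8.513432)
       = -2.298457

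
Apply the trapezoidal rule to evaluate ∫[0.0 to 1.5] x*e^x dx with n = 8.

f(x) = x*e^x
a = 0.0, b = 1.5, n = 8
h = (b - a)/n = 0.187500

Trapezoidal rule: (h/2)[f(x₀) + 2f(x₁) + 2f(x₂) + ... + f(xₙ)]

x_0 = 0.0000, f(x_0) = 0.000000, coefficient = 1
x_1 = 0.1875, f(x_1) = 0.226168, coefficient = 2
x_2 = 0.3750, f(x_2) = 0.545622, coefficient = 2
x_3 = 0.5625, f(x_3) = 0.987218, coefficient = 2
x_4 = 0.7500, f(x_4) = 1.587750, coefficient = 2
x_5 = 0.9375, f(x_5) = 2.393990, coefficient = 2
x_6 = 1.1250, f(x_6) = 3.465244, coefficient = 2
x_7 = 1.3125, f(x_7) = 4.876529, coefficient = 2
x_8 = 1.5000, f(x_8) = 6.722534, coefficient = 1

I ≈ (0.187500/2) × 34.887576 = 3.270710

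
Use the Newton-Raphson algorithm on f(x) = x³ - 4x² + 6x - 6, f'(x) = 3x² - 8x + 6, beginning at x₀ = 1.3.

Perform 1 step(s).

f(x) = x³ - 4x² + 6x - 6
f'(x) = 3x² - 8x + 6
x₀ = 1.3

Newton-Raphson formula: x_{n+1} = x_n - f(x_n)/f'(x_n)

Iteration 1:
  f(1.300000) = -2.763000
  f'(1.300000) = 0.670000
  x_1 = 1.300000 - (-2.763000)/0.670000 = 5.423881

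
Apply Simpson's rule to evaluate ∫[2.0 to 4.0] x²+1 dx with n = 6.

f(x) = x²+1
a = 2.0, b = 4.0, n = 6
h = (b - a)/n = 0.333333

Simpson's rule: (h/3)[f(x₀) + 4f(x₁) + 2f(x₂) + ... + f(xₙ)]

x_0 = 2.0000, f(x_0) = 5.000000, coefficient = 1
x_1 = 2.3333, f(x_1) = 6.444444, coefficient = 4
x_2 = 2.6667, f(x_2) = 8.111111, coefficient = 2
x_3 = 3.0000, f(x_3) = 10.000000, coefficient = 4
x_4 = 3.3333, f(x_4) = 12.111111, coefficient = 2
x_5 = 3.6667, f(x_5) = 14.444444, coefficient = 4
x_6 = 4.0000, f(x_6) = 17.000000, coefficient = 1

I ≈ (0.333333/3) × 186.000000 = 20.666667
Exact value: 20.666667
Error: 0.000000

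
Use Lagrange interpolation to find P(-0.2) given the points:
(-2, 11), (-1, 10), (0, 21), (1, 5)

Lagrange interpolation formula:
P(x) = Σ yᵢ × Lᵢ(x)
where Lᵢ(x) = Π_{j≠i} (x - xⱼ)/(xᵢ - xⱼ)

L_0(-0.2) = (-0.2 - (-1))/(-2 - (-1)) × (-0.2 - 0)/(-2 - 0) × (-0.2 - 1)/(-2 - 1) = -0.032000
L_1(-0.2) = (-0.2 - (-2))/(-1 - (-2)) × (-0.2 - 0)/(-1 - 0) × (-0.2 - 1)/(-1 - 1) = 0.216000
L_2(-0.2) = (-0.2 - (-2))/(0 - (-2)) × (-0.2 - (-1))/(0 - (-1)) × (-0.2 - 1)/(0 - 1) = 0.864000
L_3(-0.2) = (-0.2 - (-2))/(1 - (-2)) × (-0.2 - (-1))/(1 - (-1)) × (-0.2 - 0)/(1 - 0) = -0.048000

P(-0.2) = 11×L_0(-0.2) + 10×L_1(-0.2) + 21×L_2(-0.2) + 5×L_3(-0.2)
P(-0.2) = 19.712000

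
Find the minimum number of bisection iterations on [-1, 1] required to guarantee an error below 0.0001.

We need (b-a)/2^n ≤ 0.0001
(1 - (-1))/2^n ≤ 0.0001
2/2^n ≤ 0.0001
2^n ≥ 20000
n ≥ log₂(20000) = 14.29
n ≥ 15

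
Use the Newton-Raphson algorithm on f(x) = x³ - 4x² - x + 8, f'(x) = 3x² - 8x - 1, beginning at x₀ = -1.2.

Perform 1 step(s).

f(x) = x³ - 4x² - x + 8
f'(x) = 3x² - 8x - 1
x₀ = -1.2

Newton-Raphson formula: x_{n+1} = x_n - f(x_n)/f'(x_n)

Iteration 1:
  f(-1.200000) = 1.712000
  f'(-1.200000) = 12.920000
  x_1 = -1.200000 - 1.712000/12.920000 = -1.332508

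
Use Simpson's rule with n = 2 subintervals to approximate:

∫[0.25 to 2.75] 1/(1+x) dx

f(x) = 1/(1+x)
a = 0.25, b = 2.75, n = 2
h = (b - a)/n = 1.250000

Simpson's rule: (h/3)[f(x₀) + 4f(x₁) + 2f(x₂) + ... + f(xₙ)]

x_0 = 0.2500, f(x_0) = 0.800000, coefficient = 1
x_1 = 1.5000, f(x_1) = 0.400000, coefficient = 4
x_2 = 2.7500, f(x_2) = 0.266667, coefficient = 1

I ≈ (1.250000/3) × 2.666667 = 1.111111
Exact value: 1.098612
Error: 0.012499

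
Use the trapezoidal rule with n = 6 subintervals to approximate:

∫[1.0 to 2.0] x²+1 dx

f(x) = x²+1
a = 1.0, b = 2.0, n = 6
h = (b - a)/n = 0.166667

Trapezoidal rule: (h/2)[f(x₀) + 2f(x₁) + 2f(x₂) + ... + f(xₙ)]

x_0 = 1.0000, f(x_0) = 2.000000, coefficient = 1
x_1 = 1.1667, f(x_1) = 2.361111, coefficient = 2
x_2 = 1.3333, f(x_2) = 2.777778, coefficient = 2
x_3 = 1.5000, f(x_3) = 3.250000, coefficient = 2
x_4 = 1.6667, f(x_4) = 3.777778, coefficient = 2
x_5 = 1.8333, f(x_5) = 4.361111, coefficient = 2
x_6 = 2.0000, f(x_6) = 5.000000, coefficient = 1

I ≈ (0.166667/2) × 40.055556 = 3.337963
Exact value: 3.333333
Error: 0.004630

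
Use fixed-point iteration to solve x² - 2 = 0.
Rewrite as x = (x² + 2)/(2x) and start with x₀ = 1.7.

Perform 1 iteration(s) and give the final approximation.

Equation: x² - 2 = 0
Fixed-point form: x = (x² + 2)/(2x)
x₀ = 1.7

x_1 = g(1.700000) = 1.438235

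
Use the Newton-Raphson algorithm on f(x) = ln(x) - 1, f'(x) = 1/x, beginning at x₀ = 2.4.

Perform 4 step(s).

f(x) = ln(x) - 1
f'(x) = 1/x
x₀ = 2.4

Newton-Raphson formula: x_{n+1} = x_n - f(x_n)/f'(x_n)

Iteration 1:
  f(2.400000) = -0.124531
  f'(2.400000) = 0.416667
  x_1 = 2.400000 - (-0.124531)/0.416667 = 2.698875
Iteration 2:
  f(2.698875) = -0.007165
  f'(2.698875) = 0.370525
  x_2 = 2.698875 - (-0.007165)/0.370525 = 2.718212
Iteration 3:
  f(2.718212) = -0.000026
  f'(2.718212) = 0.367889
  x_3 = 2.718212 - (-0.000026)/0.367889 = 2.718282
Iteration 4:
  f(2.718282) = 0.000000
  f'(2.718282) = 0.367879
  x_4 = 2.718282 - 0.000000/0.367879 = 2.718282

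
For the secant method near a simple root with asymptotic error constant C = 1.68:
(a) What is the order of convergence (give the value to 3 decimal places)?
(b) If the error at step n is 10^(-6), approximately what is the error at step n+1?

(a) Secant method has superlinear convergence with order φ = (1+√5)/2 ≈ 1.618.
    This means |e_{n+1}| ≈ C|e_n|^1.618.

(b) With |e_n| = 10^(-6) and C = 1.68:
    |e_{n+1}| ≈ 1.68 × (10^(-6))^1.618 = 1.68 × 10^(-9.71)

(a) ≈ 1.618 (golden ratio); (b) |e_{n+1}| ≈ 3.289e-10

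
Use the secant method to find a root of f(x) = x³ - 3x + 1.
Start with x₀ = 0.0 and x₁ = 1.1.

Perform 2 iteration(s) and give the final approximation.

f(x) = x³ - 3x + 1
x₀ = 0.0, x₁ = 1.1

Secant formula: x_{n+1} = x_n - f(x_n)(x_n - x_{n-1})/(f(x_n) - f(x_{n-1}))

Iteration 1:
  f(0.000000) = 1.000000
  f(1.100000) = -0.969000
  x_2 = 1.100000 - (-0.969000)×(1.100000 - 0.000000)/(-0.969000 - 1.000000)
       = 0.558659
Iteration 2:
  f(1.100000) = -0.969000
  f(0.558659) = -0.501620
  x_3 = 0.558659 - (-0.501620)×(0.558659 - 1.100000)/(-0.501620 - (-0.969000))
       = -0.022340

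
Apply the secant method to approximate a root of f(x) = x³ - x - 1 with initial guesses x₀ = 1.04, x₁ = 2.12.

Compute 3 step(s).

f(x) = x³ - x - 1
x₀ = 1.04, x₁ = 2.12

Secant formula: x_{n+1} = x_n - f(x_n)(x_n - x_{n-1})/(f(x_n) - f(x_{n-1}))

Iteration 1:
  f(1.040000) = -0.915136
  f(2.120000) = 6.408128
  x_2 = 2.120000 - 6.408128×(2.120000 - 1.040000)/(6.408128 - (-0.915136))
       = 1.174960
Iteration 2:
  f(2.120000) = 6.408128
  f(1.174960) = -0.552892
  x_3 = 1.174960 - (-0.552892)×(1.174960 - 2.120000)/(-0.552892 - 6.408128)
       = 1.250021
Iteration 3:
  f(1.174960) = -0.552892
  f(1.250021) = -0.296796
  x_4 = 1.250021 - (-0.296796)×(1.250021 - 1.174960)/(-0.296796 - (-0.552892))
       = 1.337012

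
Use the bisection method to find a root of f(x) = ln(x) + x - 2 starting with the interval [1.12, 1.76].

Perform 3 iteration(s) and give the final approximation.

f(x) = ln(x) + x - 2
Initial interval: [1.12, 1.76]

Iteration 1:
  c_1 = (1.120000 + 1.760000)/2 = 1.440000
  f(c_1) = f(1.440000) = -0.195357
  f(a) × f(c) ≥ 0, new interval: [1.440000, 1.760000]
Iteration 2:
  c_2 = (1.440000 + 1.760000)/2 = 1.600000
  f(c_2) = f(1.600000) = 0.070004
  f(a) × f(c) < 0, new interval: [1.440000, 1.600000]
Iteration 3:
  c_3 = (1.440000 + 1.600000)/2 = 1.520000
  f(c_3) = f(1.520000) = -0.061290
  f(a) × f(c) ≥ 0, new interval: [1.520000, 1.600000]

After 3 iteration(s), the approximation is c_3 = 1.520000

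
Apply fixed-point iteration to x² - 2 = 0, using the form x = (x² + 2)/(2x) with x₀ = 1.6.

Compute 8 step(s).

Equation: x² - 2 = 0
Fixed-point form: x = (x² + 2)/(2x)
x₀ = 1.6

x_1 = g(1.600000) = 1.425000
x_2 = g(1.425000) = 1.414254
x_3 = g(1.414254) = 1.414214
x_4 = g(1.414214) = 1.414214
x_5 = g(1.414214) = 1.414214
x_6 = g(1.414214) = 1.414214
x_7 = g(1.414214) = 1.414214
x_8 = g(1.414214) = 1.414214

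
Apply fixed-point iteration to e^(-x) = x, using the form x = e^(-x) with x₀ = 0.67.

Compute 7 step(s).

Equation: e^(-x) = x
Fixed-point form: x = e^(-x)
x₀ = 0.67

x_1 = g(0.670000) = 0.511709
x_2 = g(0.511709) = 0.599470
x_3 = g(0.599470) = 0.549102
x_4 = g(0.549102) = 0.577468
x_5 = g(0.577468) = 0.561318
x_6 = g(0.561318) = 0.570457
x_7 = g(0.570457) = 0.565267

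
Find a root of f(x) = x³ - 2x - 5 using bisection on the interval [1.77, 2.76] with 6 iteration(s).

f(x) = x³ - 2x - 5
Initial interval: [1.77, 2.76]

Iteration 1:
  c_1 = (1.770000 + 2.760000)/2 = 2.265000
  f(c_1) = f(2.265000) = 2.089960
  f(a) × f(c) < 0, new interval: [1.770000, 2.265000]
Iteration 2:
  c_2 = (1.770000 + 2.265000)/2 = 2.017500
  f(c_2) = f(2.017500) = -0.823157
  f(a) × f(c) ≥ 0, new interval: [2.017500, 2.265000]
Iteration 3:
  c_3 = (2.017500 + 2.265000)/2 = 2.141250
  f(c_3) = f(2.141250) = 0.535028
  f(a) × f(c) < 0, new interval: [2.017500, 2.141250]
Iteration 4:
  c_4 = (2.017500 + 2.141250)/2 = 2.079375
  f(c_4) = f(2.079375) = -0.167948
  f(a) × f(c) ≥ 0, new interval: [2.079375, 2.141250]
Iteration 5:
  c_5 = (2.079375 + 2.141250)/2 = 2.110313
  f(c_5) = f(2.110313) = 0.177480
  f(a) × f(c) < 0, new interval: [2.079375, 2.110313]
Iteration 6:
  c_6 = (2.079375 + 2.110313)/2 = 2.094844
  f(c_6) = f(2.094844) = 0.003263
  f(a) × f(c) < 0, new interval: [2.079375, 2.094844]

After 6 iteration(s), the approximation is c_6 = 2.094844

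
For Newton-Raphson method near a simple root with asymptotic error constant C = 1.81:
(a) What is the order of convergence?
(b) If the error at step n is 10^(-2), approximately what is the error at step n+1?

(a) Newton-Raphson has quadratic (order 2) convergence near simple roots.
    This means |e_{n+1}| ≈ C|e_n|².

(b) With |e_n| = 10^(-2) and C = 1.81:
    |e_{n+1}| ≈ 1.81 × (10^(-2))² = 1.81 × 10^(-4)

(a) 2 (quadratic); (b) |e_{n+1}| ≈ 1.810e-04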